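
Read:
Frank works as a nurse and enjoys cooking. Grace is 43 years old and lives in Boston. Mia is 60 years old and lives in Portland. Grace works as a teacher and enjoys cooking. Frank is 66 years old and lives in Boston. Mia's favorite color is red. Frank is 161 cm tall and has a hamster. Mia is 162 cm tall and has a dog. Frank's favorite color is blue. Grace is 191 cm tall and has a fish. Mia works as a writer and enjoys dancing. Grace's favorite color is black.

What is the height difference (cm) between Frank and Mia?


|161 - 162| = 1

1


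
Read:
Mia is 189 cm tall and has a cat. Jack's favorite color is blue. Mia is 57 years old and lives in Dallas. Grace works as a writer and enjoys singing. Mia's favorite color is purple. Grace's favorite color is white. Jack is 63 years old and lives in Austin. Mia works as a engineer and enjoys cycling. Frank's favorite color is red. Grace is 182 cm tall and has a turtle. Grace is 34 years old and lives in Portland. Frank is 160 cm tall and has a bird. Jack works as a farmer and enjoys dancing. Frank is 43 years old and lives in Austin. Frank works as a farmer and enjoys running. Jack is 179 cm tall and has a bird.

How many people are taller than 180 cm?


Taller than 180: 2

2


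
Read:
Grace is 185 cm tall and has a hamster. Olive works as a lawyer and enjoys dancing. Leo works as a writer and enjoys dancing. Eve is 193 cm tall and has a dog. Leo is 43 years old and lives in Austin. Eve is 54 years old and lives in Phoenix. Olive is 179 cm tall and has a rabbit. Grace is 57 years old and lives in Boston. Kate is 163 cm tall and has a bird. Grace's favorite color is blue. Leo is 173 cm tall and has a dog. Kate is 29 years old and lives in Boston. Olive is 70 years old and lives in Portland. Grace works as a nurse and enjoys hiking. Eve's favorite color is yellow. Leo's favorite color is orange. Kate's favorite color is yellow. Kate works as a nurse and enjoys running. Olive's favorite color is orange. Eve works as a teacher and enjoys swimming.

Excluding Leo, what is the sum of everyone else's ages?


Sum (excluding Leo): 210

210


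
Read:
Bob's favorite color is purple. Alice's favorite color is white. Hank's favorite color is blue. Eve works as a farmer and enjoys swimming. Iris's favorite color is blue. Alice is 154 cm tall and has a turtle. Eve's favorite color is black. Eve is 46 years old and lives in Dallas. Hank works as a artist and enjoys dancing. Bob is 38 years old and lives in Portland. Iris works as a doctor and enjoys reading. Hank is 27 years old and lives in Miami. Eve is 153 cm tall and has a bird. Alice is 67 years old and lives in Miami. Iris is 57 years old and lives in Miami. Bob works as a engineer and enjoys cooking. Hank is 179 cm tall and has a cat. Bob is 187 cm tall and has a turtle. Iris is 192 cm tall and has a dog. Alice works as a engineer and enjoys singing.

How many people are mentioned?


People: Alice, Iris, Eve, Hank, Bob. Count = 5

5


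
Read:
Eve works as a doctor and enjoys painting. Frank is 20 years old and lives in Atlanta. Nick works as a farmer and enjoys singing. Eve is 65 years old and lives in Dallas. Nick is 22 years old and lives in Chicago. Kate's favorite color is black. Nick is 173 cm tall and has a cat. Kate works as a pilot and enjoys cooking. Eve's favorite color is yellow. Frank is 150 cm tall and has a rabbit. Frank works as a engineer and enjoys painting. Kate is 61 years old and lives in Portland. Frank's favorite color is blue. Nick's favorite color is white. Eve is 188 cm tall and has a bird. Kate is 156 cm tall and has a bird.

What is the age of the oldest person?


Oldest: Eve at 65

65


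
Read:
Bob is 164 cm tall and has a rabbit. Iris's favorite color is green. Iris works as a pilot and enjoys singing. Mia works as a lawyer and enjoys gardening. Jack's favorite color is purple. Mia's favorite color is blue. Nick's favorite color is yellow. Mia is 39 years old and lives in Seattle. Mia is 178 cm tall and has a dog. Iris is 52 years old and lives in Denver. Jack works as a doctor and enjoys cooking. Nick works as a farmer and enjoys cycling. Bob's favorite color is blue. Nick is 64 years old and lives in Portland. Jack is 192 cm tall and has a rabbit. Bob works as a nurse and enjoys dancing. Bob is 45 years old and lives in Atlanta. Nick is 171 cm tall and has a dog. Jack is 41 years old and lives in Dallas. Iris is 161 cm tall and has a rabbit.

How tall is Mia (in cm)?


Mia is 178 cm tall

178


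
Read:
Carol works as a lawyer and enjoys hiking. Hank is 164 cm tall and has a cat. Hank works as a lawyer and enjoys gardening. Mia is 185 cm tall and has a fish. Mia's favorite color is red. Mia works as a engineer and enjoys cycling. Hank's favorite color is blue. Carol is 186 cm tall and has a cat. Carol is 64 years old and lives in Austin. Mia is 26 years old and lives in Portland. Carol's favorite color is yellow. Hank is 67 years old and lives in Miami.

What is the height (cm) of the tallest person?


Tallest: Carol at 186 cm

186


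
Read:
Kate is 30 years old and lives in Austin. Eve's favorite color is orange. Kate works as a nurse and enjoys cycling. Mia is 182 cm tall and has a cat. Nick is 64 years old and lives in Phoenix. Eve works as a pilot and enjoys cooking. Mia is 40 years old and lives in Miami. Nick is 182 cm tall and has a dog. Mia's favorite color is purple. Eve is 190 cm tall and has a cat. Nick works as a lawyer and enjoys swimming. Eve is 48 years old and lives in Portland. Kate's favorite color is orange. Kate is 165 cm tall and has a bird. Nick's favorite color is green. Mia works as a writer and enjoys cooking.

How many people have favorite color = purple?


Count: 1

1


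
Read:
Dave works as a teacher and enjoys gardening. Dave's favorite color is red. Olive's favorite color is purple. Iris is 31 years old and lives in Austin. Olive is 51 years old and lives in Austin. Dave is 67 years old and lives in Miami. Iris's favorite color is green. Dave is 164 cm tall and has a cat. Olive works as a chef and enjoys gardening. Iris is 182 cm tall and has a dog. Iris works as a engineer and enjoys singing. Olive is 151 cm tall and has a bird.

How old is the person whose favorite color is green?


Person with favorite color=green is Iris, age 31

31


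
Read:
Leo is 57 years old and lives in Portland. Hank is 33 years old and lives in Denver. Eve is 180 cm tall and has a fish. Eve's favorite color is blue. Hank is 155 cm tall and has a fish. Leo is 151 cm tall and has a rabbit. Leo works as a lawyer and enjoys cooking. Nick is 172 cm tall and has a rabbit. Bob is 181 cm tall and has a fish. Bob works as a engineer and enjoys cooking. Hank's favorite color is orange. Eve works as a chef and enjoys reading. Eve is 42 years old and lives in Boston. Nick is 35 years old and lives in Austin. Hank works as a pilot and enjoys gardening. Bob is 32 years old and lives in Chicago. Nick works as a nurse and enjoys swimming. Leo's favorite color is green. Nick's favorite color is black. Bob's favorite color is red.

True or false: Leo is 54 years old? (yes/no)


Leo is actually 57. no

no


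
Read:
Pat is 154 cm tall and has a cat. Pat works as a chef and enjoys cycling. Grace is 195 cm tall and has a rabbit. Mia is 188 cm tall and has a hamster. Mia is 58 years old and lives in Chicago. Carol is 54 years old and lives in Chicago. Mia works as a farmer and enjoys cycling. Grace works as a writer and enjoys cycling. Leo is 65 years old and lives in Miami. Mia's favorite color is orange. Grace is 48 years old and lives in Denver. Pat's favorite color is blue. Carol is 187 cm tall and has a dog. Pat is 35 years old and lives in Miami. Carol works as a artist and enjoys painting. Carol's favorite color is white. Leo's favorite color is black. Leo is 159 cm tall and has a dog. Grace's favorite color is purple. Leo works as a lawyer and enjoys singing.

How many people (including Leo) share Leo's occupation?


Leo is a lawyer. Count = 1

1


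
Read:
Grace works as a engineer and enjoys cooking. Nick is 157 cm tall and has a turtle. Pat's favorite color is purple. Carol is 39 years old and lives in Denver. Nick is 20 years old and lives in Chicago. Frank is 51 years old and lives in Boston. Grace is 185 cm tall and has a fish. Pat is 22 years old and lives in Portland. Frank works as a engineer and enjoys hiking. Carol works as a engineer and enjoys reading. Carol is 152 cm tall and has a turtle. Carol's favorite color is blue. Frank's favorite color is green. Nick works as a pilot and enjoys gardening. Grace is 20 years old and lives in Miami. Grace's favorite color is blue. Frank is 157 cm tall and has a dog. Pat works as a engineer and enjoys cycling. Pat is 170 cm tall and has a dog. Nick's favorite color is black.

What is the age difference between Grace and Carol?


|20 - 39| = 19

19


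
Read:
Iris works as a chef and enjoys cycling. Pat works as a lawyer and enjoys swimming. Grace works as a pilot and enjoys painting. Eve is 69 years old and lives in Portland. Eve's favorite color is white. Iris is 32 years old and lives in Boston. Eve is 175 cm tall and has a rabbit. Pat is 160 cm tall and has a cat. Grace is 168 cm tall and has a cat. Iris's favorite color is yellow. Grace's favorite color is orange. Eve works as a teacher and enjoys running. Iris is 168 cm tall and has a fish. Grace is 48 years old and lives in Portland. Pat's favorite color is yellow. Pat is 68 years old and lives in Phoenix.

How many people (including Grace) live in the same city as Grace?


Grace lives in Portland. Count = 2

2


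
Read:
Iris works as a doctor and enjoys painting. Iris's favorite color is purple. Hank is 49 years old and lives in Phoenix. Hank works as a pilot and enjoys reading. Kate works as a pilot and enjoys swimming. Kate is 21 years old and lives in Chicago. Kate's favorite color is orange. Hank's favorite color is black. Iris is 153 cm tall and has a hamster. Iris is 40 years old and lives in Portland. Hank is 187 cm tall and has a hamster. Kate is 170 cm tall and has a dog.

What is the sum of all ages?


21+40+49 = 110

110


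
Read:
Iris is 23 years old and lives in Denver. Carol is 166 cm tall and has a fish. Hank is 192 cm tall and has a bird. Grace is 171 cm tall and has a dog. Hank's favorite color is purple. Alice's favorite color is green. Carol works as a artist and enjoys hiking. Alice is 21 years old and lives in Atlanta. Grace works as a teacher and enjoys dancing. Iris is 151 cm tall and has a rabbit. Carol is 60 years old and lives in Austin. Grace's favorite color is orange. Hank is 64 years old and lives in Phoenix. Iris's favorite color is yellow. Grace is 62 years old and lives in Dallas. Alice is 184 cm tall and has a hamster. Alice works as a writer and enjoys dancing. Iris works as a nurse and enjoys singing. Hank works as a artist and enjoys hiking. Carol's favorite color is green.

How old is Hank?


Hank is 64 years old

64


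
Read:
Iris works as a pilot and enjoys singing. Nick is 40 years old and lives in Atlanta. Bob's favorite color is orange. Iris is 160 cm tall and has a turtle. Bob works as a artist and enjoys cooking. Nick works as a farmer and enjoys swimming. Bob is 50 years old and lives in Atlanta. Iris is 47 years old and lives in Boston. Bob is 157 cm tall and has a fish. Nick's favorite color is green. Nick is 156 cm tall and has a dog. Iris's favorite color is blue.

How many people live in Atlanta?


Count in Atlanta: 2

2


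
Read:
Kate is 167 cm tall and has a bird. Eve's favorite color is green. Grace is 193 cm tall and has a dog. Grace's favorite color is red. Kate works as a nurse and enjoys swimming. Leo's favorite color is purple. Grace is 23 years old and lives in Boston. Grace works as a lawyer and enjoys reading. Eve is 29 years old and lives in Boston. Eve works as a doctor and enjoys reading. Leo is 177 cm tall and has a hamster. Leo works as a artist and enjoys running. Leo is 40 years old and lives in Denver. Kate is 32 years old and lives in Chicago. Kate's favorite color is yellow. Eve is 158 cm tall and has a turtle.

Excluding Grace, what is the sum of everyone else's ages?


Sum (excluding Grace): 101

101


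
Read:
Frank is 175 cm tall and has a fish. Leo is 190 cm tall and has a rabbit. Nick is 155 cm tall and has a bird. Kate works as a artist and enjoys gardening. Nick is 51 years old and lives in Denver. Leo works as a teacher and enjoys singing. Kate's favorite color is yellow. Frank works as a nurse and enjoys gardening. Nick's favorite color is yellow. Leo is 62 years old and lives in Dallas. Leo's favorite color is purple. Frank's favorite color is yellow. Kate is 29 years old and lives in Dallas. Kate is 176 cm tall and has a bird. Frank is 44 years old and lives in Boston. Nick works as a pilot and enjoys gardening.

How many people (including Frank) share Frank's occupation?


Frank is a nurse. Count = 1

1


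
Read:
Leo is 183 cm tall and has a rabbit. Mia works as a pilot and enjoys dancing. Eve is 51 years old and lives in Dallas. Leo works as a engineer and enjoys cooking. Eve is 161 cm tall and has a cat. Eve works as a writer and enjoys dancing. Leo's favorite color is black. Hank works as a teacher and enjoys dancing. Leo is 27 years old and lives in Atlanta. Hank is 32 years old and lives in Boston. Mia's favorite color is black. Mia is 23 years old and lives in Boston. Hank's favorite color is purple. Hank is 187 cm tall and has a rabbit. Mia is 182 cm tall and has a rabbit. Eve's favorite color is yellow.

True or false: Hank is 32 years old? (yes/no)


Hank is actually 32. yes

yes


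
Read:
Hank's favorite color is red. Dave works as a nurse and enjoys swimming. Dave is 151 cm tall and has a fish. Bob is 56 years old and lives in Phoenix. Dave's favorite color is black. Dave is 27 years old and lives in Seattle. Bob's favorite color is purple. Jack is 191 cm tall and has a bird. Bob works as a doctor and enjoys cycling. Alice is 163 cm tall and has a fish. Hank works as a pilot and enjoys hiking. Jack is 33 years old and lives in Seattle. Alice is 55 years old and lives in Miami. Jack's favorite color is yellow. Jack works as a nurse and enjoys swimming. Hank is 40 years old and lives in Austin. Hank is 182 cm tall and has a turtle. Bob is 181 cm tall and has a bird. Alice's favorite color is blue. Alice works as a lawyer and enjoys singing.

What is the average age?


Sum=211, n=5, avg=42.2

42.2


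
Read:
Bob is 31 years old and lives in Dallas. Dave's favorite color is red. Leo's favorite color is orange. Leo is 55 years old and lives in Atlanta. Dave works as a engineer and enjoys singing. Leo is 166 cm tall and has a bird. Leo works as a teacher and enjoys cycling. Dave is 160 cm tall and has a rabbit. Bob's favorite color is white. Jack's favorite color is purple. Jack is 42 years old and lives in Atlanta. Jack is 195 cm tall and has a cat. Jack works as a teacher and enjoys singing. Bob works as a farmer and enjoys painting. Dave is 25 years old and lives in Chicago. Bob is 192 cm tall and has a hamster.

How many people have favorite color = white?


Count: 1

1


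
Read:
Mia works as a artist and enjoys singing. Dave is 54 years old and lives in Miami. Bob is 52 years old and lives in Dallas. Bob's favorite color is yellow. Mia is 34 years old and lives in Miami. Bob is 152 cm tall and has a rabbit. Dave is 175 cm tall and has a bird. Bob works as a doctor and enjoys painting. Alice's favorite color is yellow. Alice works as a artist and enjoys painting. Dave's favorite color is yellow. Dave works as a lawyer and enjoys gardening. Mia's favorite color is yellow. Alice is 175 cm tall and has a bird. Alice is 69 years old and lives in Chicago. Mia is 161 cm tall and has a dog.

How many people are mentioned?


People: Mia, Dave, Alice, Bob. Count = 4

4


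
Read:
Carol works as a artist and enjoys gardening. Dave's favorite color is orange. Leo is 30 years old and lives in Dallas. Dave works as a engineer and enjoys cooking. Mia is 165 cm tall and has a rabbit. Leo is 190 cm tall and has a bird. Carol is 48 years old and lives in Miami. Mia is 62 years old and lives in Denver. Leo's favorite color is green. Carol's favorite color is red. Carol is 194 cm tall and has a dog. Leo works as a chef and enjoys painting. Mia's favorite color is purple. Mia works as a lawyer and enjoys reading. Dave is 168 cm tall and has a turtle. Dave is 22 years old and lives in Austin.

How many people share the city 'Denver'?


Count: 1

1


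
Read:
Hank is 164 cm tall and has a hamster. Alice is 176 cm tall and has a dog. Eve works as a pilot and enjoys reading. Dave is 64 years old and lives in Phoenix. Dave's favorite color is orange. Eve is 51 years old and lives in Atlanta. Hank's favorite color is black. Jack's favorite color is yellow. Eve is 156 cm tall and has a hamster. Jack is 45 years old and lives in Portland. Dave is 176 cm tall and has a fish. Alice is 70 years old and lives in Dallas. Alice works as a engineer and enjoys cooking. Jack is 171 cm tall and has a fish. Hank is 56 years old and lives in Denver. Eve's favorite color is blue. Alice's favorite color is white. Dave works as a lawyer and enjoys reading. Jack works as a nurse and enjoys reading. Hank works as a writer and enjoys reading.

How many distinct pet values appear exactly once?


Unique pet values: 1

1


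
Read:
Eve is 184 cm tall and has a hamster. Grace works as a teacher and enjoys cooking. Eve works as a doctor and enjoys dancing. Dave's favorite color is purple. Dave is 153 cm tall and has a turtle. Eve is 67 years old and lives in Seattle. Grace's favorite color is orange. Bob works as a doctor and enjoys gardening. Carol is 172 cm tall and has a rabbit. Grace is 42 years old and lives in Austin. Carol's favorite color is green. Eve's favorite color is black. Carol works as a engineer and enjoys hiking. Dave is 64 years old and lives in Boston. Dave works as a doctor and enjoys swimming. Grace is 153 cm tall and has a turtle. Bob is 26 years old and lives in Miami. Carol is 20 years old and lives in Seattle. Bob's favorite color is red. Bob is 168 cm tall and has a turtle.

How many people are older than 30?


Filter: 3

3


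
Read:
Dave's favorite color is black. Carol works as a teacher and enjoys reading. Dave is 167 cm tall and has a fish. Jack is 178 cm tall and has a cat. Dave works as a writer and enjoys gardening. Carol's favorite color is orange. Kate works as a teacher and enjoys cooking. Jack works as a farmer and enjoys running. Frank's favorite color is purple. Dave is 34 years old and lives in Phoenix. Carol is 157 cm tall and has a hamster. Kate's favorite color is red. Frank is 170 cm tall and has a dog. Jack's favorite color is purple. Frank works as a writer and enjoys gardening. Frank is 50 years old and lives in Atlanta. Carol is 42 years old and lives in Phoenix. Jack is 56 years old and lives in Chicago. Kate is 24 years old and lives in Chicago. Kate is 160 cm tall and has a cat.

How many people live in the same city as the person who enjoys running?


Person with hobby running is Jack, city Chicago. Count = 2

2


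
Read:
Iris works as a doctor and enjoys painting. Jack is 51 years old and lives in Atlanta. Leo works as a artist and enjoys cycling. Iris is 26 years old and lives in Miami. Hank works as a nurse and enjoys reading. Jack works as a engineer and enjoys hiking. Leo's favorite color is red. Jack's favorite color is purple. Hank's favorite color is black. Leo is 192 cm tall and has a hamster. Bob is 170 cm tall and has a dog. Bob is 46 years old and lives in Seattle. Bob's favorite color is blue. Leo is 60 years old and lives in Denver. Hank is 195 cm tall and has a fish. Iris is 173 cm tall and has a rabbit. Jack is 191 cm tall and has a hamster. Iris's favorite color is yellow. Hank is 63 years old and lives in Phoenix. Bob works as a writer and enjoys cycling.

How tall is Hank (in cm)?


Hank is 195 cm tall

195


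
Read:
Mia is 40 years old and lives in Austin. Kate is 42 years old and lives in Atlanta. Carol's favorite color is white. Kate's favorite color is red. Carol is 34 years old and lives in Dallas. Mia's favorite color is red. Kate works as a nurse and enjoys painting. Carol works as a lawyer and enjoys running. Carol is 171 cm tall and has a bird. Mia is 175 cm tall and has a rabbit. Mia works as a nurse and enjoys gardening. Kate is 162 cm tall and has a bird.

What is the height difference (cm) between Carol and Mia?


|171 - 175| = 4

4


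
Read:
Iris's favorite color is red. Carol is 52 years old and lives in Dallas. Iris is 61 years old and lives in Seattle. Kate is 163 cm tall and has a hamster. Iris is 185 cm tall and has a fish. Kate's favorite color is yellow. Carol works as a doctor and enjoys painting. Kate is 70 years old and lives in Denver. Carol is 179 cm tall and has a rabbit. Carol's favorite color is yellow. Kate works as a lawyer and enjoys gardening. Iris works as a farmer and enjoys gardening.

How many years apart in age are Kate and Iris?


70 vs 61, diff = 9

9


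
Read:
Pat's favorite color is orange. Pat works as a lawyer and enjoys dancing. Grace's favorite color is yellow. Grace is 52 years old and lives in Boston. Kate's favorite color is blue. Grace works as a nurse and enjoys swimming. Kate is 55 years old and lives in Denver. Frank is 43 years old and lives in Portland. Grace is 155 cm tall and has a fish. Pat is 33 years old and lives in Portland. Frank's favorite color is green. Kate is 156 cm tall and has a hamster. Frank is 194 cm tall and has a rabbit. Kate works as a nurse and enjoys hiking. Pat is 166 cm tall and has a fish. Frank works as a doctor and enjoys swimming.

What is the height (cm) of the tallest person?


Tallest: Frank at 194 cm

194


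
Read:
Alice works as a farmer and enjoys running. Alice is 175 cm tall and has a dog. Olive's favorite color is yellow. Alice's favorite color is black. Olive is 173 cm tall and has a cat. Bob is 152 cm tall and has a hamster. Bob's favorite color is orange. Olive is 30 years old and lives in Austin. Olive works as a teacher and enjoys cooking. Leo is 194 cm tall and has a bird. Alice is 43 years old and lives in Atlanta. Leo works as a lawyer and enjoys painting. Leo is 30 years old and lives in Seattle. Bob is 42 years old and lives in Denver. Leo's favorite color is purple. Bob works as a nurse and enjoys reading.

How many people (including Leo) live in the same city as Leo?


Leo lives in Seattle. Count = 1

1


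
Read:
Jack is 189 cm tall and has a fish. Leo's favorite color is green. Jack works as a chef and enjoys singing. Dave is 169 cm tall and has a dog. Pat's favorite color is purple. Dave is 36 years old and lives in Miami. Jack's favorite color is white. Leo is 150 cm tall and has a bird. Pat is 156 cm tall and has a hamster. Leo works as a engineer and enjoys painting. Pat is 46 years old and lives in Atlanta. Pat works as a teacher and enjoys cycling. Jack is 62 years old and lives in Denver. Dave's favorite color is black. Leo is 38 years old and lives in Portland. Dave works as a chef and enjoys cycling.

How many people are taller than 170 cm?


Taller than 170: 1

1


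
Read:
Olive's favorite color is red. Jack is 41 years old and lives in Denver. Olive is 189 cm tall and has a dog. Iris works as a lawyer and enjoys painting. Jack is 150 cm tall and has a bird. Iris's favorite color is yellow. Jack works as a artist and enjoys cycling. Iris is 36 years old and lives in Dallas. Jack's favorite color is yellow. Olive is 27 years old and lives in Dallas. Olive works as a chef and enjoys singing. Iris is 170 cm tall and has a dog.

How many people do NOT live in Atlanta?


Not in Atlanta: 3

3


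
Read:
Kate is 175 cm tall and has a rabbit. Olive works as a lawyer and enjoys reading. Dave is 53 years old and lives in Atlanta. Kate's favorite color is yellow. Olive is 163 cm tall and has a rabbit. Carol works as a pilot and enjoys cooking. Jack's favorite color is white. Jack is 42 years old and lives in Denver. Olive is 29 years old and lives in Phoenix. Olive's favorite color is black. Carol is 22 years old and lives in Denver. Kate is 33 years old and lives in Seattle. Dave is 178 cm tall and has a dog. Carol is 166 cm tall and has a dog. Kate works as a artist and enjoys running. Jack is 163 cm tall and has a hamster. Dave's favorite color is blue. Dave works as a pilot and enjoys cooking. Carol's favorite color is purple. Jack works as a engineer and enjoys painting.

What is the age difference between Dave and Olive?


|53 - 29| = 24

24


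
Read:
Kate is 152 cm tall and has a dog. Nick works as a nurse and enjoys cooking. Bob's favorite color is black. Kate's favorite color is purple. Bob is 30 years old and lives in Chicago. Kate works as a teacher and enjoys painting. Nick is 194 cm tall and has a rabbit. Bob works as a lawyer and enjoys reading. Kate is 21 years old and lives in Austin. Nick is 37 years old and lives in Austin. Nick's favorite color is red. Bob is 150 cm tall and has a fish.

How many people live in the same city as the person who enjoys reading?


Person with hobby reading is Bob, city Chicago. Count = 1

1


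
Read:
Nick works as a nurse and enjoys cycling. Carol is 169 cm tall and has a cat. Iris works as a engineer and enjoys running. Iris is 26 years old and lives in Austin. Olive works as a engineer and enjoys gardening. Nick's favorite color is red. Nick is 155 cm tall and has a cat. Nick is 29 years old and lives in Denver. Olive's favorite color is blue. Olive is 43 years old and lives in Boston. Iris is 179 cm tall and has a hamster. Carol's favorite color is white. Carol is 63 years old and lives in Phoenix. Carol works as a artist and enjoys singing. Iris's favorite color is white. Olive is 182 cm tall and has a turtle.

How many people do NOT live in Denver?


Not in Denver: 3

3


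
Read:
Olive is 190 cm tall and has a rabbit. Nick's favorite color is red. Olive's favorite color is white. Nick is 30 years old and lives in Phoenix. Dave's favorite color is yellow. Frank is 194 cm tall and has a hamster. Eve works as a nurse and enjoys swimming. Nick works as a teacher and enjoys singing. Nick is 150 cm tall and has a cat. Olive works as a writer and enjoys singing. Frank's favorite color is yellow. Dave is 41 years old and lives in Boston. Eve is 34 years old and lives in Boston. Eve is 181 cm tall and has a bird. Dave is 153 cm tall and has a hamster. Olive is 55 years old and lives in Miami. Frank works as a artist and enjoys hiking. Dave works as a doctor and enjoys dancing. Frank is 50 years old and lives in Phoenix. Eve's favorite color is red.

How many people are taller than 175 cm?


Taller than 175: 3

3


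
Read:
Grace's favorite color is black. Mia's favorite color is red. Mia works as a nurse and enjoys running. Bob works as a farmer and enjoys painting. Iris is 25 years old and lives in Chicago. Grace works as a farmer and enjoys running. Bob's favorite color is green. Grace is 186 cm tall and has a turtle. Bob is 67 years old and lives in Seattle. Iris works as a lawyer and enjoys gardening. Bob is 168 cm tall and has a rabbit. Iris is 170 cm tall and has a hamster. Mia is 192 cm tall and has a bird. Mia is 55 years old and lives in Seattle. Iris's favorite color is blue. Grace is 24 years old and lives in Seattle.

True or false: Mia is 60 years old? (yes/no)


Mia is actually 55. no

no


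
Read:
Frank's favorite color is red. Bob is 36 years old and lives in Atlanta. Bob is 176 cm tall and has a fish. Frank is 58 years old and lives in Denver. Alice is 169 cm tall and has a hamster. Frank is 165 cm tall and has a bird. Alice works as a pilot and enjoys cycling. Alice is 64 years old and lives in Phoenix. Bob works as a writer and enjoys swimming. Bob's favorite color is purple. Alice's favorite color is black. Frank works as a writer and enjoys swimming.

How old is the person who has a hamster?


Person with hamster is Alice, age 64

64


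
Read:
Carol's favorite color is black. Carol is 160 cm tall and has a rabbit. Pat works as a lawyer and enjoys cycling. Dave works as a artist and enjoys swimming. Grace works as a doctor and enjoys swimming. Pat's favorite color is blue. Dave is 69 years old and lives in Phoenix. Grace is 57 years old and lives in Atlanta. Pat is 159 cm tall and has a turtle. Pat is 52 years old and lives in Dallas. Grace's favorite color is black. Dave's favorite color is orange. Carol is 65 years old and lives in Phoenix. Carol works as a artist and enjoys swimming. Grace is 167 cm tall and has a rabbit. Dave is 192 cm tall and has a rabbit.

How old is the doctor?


The doctor is Grace, age 57

57


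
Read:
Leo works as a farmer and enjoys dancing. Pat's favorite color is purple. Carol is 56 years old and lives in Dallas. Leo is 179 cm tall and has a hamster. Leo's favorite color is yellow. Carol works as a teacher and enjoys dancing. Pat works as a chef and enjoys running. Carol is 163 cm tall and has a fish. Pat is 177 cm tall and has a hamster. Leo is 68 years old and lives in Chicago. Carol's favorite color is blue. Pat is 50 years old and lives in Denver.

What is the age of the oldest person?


Oldest: Leo at 68

68


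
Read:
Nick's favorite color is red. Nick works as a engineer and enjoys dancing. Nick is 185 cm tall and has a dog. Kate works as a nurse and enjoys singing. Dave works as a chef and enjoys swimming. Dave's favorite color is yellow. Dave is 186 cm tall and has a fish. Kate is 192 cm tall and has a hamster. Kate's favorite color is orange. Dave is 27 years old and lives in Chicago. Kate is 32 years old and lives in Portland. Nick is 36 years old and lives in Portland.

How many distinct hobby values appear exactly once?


Unique hobby values: 3

3


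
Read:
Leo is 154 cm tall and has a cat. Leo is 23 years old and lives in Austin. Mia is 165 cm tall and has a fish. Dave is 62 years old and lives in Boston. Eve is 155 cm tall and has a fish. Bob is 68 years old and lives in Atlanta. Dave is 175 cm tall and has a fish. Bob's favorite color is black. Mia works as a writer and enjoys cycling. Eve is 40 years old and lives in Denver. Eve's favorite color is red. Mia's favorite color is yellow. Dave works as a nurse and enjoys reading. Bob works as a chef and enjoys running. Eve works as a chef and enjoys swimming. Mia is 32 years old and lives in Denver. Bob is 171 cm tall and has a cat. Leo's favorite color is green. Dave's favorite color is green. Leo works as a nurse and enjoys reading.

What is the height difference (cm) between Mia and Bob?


|165 - 171| = 6

6


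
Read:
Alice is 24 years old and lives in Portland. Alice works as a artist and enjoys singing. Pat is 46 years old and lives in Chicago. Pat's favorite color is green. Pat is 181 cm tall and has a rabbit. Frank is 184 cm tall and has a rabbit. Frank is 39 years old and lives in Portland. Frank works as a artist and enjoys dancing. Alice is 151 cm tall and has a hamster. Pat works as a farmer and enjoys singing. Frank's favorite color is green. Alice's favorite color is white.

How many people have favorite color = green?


Count: 2

2


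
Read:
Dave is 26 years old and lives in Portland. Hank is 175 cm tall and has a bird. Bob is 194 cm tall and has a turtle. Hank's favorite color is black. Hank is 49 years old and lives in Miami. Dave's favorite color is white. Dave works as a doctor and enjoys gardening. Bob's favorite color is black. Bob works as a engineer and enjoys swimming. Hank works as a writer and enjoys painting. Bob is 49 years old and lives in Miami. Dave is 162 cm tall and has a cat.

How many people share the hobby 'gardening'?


Count: 1

1


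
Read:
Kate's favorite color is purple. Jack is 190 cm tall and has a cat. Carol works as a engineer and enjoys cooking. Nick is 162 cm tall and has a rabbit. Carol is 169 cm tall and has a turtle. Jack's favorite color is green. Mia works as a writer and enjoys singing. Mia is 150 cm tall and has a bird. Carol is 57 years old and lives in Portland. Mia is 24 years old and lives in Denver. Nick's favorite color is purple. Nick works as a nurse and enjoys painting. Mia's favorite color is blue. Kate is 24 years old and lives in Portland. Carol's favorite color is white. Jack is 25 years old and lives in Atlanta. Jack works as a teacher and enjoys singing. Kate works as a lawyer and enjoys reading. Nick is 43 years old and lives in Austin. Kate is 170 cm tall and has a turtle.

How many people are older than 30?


Filter: 2

2


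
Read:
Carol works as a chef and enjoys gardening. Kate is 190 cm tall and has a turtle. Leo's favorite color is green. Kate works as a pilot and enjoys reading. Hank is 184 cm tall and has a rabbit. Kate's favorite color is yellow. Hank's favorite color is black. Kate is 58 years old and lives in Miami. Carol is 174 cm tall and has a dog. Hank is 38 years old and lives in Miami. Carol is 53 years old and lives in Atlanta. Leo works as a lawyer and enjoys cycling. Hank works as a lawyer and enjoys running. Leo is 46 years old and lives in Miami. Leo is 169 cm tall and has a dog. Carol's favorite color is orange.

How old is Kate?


Kate is 58 years old

58


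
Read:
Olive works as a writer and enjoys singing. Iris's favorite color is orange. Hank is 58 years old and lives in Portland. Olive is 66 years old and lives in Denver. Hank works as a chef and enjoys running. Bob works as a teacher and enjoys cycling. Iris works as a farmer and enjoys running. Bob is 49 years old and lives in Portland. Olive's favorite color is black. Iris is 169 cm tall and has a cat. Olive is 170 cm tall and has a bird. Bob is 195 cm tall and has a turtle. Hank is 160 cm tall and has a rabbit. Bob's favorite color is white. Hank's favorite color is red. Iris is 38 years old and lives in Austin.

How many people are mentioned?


People: Olive, Bob, Iris, Hank. Count = 4

4


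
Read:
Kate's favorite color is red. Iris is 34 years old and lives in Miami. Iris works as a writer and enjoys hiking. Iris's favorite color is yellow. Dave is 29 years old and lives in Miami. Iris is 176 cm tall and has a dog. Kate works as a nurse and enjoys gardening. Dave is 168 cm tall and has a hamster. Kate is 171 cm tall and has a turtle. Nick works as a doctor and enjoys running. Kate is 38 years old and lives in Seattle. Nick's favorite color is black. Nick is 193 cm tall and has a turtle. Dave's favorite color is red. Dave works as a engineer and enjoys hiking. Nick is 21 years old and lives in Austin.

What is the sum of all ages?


38+29+34+21 = 122

122


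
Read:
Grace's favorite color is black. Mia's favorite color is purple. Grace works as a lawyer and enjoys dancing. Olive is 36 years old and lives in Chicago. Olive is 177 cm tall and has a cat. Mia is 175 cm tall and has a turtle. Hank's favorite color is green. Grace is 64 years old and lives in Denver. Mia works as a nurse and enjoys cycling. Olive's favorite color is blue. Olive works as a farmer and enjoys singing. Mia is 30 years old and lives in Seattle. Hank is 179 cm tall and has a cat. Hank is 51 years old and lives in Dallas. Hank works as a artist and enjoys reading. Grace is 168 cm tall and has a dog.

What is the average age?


Sum=181, n=4, avg=45.25

45.25


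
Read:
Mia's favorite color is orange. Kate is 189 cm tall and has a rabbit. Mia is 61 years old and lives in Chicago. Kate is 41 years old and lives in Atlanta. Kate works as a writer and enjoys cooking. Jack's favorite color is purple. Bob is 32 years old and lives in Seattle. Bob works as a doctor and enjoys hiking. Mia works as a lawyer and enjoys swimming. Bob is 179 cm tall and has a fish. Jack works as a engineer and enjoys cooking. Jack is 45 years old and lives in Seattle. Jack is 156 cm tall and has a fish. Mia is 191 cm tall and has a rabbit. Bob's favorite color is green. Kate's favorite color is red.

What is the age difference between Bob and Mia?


|32 - 61| = 29

29


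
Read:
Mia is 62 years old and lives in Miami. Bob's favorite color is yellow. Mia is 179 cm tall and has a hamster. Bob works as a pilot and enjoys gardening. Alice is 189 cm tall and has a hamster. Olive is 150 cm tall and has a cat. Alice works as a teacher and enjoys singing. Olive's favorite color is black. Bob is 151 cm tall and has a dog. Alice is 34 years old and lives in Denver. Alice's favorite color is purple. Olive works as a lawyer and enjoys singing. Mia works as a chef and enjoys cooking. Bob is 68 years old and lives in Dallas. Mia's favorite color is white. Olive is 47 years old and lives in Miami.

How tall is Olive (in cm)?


Olive is 150 cm tall

150


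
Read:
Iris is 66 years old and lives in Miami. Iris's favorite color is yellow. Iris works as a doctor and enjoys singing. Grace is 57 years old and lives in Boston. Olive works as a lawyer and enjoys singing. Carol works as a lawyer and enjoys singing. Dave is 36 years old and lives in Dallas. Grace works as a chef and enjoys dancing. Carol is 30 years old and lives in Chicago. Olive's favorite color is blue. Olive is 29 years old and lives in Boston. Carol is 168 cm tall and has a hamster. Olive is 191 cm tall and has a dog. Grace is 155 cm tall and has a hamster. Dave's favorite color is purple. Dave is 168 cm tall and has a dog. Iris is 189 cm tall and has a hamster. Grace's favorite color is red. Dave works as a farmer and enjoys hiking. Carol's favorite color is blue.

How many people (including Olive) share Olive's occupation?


Olive is a lawyer. Count = 2

2


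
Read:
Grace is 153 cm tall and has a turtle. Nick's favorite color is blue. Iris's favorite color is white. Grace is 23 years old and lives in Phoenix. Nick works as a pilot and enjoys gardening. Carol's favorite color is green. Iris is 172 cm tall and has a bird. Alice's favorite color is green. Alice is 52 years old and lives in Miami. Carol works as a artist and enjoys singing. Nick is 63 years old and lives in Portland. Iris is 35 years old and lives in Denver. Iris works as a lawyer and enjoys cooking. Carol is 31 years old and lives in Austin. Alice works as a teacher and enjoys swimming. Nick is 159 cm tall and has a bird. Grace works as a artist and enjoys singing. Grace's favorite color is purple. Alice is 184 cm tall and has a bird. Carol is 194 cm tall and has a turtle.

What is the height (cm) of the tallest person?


Tallest: Carol at 194 cm

194


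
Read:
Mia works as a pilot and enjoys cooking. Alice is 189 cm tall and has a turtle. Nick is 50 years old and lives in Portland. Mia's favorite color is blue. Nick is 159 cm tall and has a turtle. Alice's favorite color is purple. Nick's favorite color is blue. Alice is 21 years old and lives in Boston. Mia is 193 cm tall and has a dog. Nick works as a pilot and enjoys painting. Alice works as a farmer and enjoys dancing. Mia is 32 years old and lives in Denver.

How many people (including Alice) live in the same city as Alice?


Alice lives in Boston. Count = 1

1


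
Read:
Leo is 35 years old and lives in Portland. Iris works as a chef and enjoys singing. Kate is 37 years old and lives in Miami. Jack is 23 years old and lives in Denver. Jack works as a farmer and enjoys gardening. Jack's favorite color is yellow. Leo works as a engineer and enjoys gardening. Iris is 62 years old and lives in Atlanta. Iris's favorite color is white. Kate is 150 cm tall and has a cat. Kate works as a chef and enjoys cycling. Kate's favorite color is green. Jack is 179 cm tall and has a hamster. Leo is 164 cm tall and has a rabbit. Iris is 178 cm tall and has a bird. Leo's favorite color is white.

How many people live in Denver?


Count in Denver: 1

1


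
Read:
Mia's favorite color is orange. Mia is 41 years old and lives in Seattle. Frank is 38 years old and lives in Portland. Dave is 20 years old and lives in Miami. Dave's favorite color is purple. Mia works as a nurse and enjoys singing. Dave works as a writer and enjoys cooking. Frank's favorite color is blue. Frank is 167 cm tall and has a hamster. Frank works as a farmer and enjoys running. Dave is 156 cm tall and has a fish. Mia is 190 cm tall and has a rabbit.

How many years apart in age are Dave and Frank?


20 vs 38, diff = 18

18
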